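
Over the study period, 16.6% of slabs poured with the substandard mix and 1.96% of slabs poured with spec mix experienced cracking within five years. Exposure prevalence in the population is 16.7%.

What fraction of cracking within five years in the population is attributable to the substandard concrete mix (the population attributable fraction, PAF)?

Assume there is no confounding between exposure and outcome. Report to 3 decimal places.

p₁ = 0.166, p₀ = 0.0196.
Overall risk P(Y=1) = π·p₁ + (1−π)·p₀ = 0.167×0.166 + 0.833×0.0196 = 0.044049.
Under exogeneity, PAF = [P(Y=1) − p₀] / P(Y=1).
PAF = (0.044049 − 0.0196) / 0.044049 ≈ 0.5550

PAF ≈ 0.555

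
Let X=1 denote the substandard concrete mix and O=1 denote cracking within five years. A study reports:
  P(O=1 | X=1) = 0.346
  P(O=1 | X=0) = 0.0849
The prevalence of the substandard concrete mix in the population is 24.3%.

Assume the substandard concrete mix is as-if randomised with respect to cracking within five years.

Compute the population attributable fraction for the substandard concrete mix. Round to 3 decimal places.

PAF ≈ 0.428

Let p₁ = 0.346, p₀ = 0.0849.
Overall risk P(Y=1) = π·p₁ + (1−π)·p₀ = 0.243×0.346 + 0.757×0.0849 = 0.14835.
Under exogeneity, PAF = [P(Y=1) − p₀] / P(Y=1).
PAF = (0.14835 − 0.0849) / 0.14835 ≈ 0.4277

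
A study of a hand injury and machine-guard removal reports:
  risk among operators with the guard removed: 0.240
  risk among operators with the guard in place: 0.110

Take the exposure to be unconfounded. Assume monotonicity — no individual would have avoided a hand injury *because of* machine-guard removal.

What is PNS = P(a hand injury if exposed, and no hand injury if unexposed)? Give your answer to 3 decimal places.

Let p₁ = 0.24, p₀ = 0.11.
Under exogeneity and monotonicity, PNS = p₁ − p₀.
PNS = 0.24 − 0.11 = 0.13

PNS ≈ 0.130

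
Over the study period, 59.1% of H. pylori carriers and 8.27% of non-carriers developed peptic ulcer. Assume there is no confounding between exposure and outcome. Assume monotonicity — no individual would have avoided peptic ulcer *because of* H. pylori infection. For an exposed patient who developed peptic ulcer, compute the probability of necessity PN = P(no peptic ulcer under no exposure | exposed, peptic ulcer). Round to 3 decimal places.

p₁ = 0.591, p₀ = 0.0827.
Under exogeneity and monotonicity, PN = (p₁ − p₀) / p₁.
PN = (0.591 − 0.0827) / 0.591 = 0.5083 / 0.591 ≈ 0.8601

PN ≈ 0.860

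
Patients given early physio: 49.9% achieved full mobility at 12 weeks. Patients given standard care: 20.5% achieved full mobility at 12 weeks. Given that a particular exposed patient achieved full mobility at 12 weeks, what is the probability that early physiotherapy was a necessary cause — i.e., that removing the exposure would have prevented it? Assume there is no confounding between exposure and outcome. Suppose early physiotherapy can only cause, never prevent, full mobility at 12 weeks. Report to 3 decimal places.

PN ≈ 0.589

p₁ = 0.499, p₀ = 0.205.
Under exogeneity and monotonicity, PN = (p₁ − p₀) / p₁.
PN = (0.499 − 0.205) / 0.499 = 0.294 / 0.499 ≈ 0.5892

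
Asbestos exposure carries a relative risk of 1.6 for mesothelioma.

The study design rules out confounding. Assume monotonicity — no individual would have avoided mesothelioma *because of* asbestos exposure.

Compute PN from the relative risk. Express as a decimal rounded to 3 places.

PN ≈ 0.375

Under exogeneity and monotonicity, PN = (RR − 1) / RR = 1 − 1/RR.
PN = (1.6 − 1) / 1.6 = 0.6 / 1.6 ≈ 0.3750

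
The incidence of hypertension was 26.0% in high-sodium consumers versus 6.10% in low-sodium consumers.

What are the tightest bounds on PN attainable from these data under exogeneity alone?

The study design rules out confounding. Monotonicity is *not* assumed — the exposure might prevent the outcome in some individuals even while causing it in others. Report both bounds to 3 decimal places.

p₁ = 0.26, p₀ = 0.061.
Under exogeneity alone the bounds on PN are max{0,(p₁−p₀)/p₁} ≤ PN ≤ min{1,(1−p₀)/p₁}.
  lower = (p₁ − p₀)/p₁ = 0.199 / 0.26 ≈ 0.7654
  upper = min{1, (1 − p₀)/p₁} = 0.939 / 0.26 ≈ 3.6115 → capped at 1

0.765 ≤ PN ≤ 1.000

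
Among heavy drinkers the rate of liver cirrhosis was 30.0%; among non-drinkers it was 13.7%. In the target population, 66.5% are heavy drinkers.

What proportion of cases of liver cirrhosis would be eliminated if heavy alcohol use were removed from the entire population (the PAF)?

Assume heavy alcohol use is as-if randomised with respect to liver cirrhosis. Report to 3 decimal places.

p₁ = 0.3, p₀ = 0.137.
Overall risk P(Y=1) = π·p₁ + (1−π)·p₀ = 0.665×0.3 + 0.335×0.137 = 0.2454.
Under exogeneity, PAF = [P(Y=1) − p₀] / P(Y=1).
PAF = (0.2454 − 0.137) / 0.2454 ≈ 0.4417

PAF ≈ 0.442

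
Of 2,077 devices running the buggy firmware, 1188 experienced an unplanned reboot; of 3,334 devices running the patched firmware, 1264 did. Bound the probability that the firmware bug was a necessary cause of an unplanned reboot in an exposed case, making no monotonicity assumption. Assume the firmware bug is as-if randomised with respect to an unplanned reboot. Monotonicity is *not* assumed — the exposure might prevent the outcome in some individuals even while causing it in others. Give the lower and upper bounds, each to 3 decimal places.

p₁ = P(outcome | exposed) = 1188/2077 = 0.57198
p₀ = P(outcome | unexposed) = 1264/3334 = 0.37912
Under exogeneity alone the bounds on PN are max{0,(p₁−p₀)/p₁} ≤ PN ≤ min{1,(1−p₀)/p₁}.
  lower = (p₁ − p₀)/p₁ = 0.19285 / 0.57198 ≈ 0.3372
  upper = min{1, (1 − p₀)/p₁} = 0.62088 / 0.57198 ≈ 1.0855 → capped at 1

0.337 ≤ PN ≤ 1.000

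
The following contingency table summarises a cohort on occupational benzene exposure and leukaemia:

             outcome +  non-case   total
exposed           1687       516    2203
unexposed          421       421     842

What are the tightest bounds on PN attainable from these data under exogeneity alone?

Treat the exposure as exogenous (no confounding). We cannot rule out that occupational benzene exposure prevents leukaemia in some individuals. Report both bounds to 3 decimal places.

p₁ = P(outcome | exposed) = 1687/2203 = 0.76577
p₀ = P(outcome | unexposed) = 421/842 = 0.5
Under exogeneity alone the bounds on PN are max{0,(p₁−p₀)/p₁} ≤ PN ≤ min{1,(1−p₀)/p₁}.
  lower = (p₁ − p₀)/p₁ = 0.26577 / 0.76577 ≈ 0.3471
  upper = min{1, (1 − p₀)/p₁} = 0.5 / 0.76577 ≈ 0.6529

0.347 ≤ PN ≤ 0.653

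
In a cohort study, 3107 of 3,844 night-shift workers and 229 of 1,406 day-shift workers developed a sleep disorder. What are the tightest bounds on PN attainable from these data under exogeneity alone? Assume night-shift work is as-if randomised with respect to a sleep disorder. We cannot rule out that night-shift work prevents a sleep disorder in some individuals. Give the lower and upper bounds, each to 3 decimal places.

0.798 ≤ PN ≤ 1.000

p₁ = P(outcome | exposed) = 3107/3844 = 0.80827
p₀ = P(outcome | unexposed) = 229/1406 = 0.16287
Under exogeneity alone the bounds on PN are max{0,(p₁−p₀)/p₁} ≤ PN ≤ min{1,(1−p₀)/p₁}.
  lower = (p₁ − p₀)/p₁ = 0.6454 / 0.80827 ≈ 0.7985
  upper = min{1, (1 − p₀)/p₁} = 0.83713 / 0.80827 ≈ 1.0357 → capped at 1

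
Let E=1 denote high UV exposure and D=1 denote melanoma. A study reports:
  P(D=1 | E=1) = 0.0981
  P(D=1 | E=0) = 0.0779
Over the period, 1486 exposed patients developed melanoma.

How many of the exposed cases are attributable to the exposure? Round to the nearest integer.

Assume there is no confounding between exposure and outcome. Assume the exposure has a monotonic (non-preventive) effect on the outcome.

Let p₁ = 0.0981, p₀ = 0.0779.
PN = (p₁ − p₀)/p₁ = (0.0981 − 0.0779) / 0.0981 ≈ 0.20591.
Attributable cases ≈ PN × (exposed cases) = 0.20591 × 1486 ≈ 305.99.

about 306 cases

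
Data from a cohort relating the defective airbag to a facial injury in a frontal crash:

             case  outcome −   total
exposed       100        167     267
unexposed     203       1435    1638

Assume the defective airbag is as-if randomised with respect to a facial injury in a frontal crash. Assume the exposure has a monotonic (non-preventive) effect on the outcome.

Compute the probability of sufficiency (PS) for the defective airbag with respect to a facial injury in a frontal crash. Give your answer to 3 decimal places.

PS ≈ 0.286

p₁ = P(outcome | exposed) = 100/267 = 0.37453
p₀ = P(outcome | unexposed) = 203/1638 = 0.12393
Under exogeneity and monotonicity, PS = (p₁ − p₀)/(1 − p₀).
PS = (0.37453 − 0.12393) / 0.87607 ≈ 0.2861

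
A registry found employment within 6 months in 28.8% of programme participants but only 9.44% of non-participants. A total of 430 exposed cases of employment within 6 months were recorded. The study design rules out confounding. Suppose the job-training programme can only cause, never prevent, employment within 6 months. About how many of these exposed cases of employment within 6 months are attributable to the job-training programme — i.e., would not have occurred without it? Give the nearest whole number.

about 289 cases

p₁ = 0.288, p₀ = 0.0944.
PN = (p₁ − p₀)/p₁ = (0.288 − 0.0944) / 0.288 ≈ 0.67222.
Attributable cases ≈ PN × (exposed cases) = 0.67222 × 430 ≈ 289.06.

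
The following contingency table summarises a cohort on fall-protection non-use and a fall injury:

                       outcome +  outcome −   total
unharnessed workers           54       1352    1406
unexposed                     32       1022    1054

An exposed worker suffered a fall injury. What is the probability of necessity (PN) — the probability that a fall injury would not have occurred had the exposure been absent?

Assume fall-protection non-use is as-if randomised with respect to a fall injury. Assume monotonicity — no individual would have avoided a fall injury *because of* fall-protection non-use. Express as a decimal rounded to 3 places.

PN ≈ 0.210

p₁ = P(outcome | exposed) = 54/1406 = 0.038407
p₀ = P(outcome | unexposed) = 32/1054 = 0.030361
Under exogeneity and monotonicity, PN = (p₁ − p₀)/p₁.
PN = (0.038407 − 0.030361) / 0.038407 ≈ 0.2095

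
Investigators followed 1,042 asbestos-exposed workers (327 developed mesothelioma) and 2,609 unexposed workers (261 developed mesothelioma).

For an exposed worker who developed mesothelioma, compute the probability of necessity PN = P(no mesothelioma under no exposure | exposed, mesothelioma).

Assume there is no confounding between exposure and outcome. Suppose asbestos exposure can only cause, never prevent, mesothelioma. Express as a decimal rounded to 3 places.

p₁ = P(outcome | exposed) = 327/1042 = 0.31382
p₀ = P(outcome | unexposed) = 261/2609 = 0.10004
Under exogeneity and monotonicity, PN = (p₁ − p₀) / p₁.
PN = (0.31382 − 0.10004) / 0.31382 = 0.21378 / 0.31382 ≈ 0.6812

PN ≈ 0.681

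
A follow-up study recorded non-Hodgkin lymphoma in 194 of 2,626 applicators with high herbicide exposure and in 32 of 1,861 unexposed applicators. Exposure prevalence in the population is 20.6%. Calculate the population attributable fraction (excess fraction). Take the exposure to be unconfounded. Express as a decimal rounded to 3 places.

PAF ≈ 0.404

p₁ = P(outcome | exposed) = 194/2626 = 0.073877
p₀ = P(outcome | unexposed) = 32/1861 = 0.017195
Overall risk P(Y=1) = π·p₁ + (1−π)·p₀ = 0.206×0.073877 + 0.794×0.017195 = 0.028871.
Under exogeneity, PAF = [P(Y=1) − p₀] / P(Y=1).
PAF = (0.028871 − 0.017195) / 0.028871 ≈ 0.4044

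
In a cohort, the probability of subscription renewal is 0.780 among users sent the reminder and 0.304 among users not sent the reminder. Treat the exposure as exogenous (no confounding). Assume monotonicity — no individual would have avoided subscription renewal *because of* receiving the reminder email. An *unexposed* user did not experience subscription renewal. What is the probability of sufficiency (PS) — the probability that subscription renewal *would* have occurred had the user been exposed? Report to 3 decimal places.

Let p₁ = 0.78, p₀ = 0.304.
Under exogeneity and monotonicity, PS = (p₁ − p₀) / (1 − p₀).
PS = (0.78 − 0.304) / (1 − 0.304) = 0.476 / 0.696 ≈ 0.6839

PS ≈ 0.684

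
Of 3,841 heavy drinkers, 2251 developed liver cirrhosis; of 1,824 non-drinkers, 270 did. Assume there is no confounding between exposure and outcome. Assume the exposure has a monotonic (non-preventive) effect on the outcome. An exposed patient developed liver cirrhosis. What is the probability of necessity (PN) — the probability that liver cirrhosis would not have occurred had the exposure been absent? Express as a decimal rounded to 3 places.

PN ≈ 0.747

p₁ = P(outcome | exposed) = 2251/3841 = 0.58605
p₀ = P(outcome | unexposed) = 270/1824 = 0.14803
Under exogeneity and monotonicity, PN = (p₁ − p₀) / p₁.
PN = (0.58605 − 0.14803) / 0.58605 = 0.43802 / 0.58605 ≈ 0.7474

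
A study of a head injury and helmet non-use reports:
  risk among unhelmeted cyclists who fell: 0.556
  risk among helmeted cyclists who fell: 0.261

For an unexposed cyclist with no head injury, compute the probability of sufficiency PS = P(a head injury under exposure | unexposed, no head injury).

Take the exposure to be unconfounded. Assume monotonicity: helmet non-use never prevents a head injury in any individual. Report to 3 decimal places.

Let p₁ = 0.556, p₀ = 0.261.
Under exogeneity and monotonicity, PS = (p₁ − p₀) / (1 − p₀).
PS = (0.556 − 0.261) / (1 − 0.261) = 0.295 / 0.739 ≈ 0.3992

PS ≈ 0.399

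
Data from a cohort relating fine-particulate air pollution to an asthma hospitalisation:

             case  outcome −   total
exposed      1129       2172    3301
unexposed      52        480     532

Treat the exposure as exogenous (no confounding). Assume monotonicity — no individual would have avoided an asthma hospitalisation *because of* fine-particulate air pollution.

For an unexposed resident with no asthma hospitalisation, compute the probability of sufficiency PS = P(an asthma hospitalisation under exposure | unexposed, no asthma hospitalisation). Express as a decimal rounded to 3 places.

PS ≈ 0.271

p₁ = P(outcome | exposed) = 1129/3301 = 0.34202
p₀ = P(outcome | unexposed) = 52/532 = 0.097744
Under exogeneity and monotonicity, PS = (p₁ − p₀) / (1 − p₀).
PS = (0.34202 − 0.097744) / (1 − 0.097744) = 0.24427 / 0.90226 ≈ 0.2707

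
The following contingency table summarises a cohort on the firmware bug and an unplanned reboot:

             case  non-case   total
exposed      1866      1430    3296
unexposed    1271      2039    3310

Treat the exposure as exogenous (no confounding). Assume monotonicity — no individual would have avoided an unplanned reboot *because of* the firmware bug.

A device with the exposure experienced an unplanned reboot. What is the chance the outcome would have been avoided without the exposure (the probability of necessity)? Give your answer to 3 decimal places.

PN ≈ 0.322

p₁ = P(outcome | exposed) = 1866/3296 = 0.56614
p₀ = P(outcome | unexposed) = 1271/3310 = 0.38399
Under exogeneity and monotonicity, PN = (p₁ − p₀) / p₁.
PN = (0.56614 − 0.38399) / 0.56614 = 0.18215 / 0.56614 ≈ 0.3217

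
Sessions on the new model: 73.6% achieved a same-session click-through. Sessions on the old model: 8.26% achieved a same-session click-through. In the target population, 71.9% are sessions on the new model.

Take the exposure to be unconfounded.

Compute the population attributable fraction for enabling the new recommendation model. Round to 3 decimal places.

p₁ = 0.736, p₀ = 0.0826.
Overall risk P(Y=1) = π·p₁ + (1−π)·p₀ = 0.719×0.736 + 0.281×0.0826 = 0.55239.
Under exogeneity, PAF = [P(Y=1) − p₀] / P(Y=1).
PAF = (0.55239 − 0.0826) / 0.55239 ≈ 0.8505

PAF ≈ 0.850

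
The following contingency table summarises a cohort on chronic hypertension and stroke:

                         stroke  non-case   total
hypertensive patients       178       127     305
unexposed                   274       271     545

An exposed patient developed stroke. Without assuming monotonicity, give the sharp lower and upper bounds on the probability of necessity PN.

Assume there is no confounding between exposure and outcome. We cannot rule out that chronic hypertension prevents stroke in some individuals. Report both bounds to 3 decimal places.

0.139 ≤ PN ≤ 0.852

p₁ = P(outcome | exposed) = 178/305 = 0.58361
p₀ = P(outcome | unexposed) = 274/545 = 0.50275
Under exogeneity alone the bounds on PN are max{0,(p₁−p₀)/p₁} ≤ PN ≤ min{1,(1−p₀)/p₁}.
  lower = (p₁ − p₀)/p₁ = 0.080854 / 0.58361 ≈ 0.1385
  upper = min{1, (1 − p₀)/p₁} = 0.49725 / 0.58361 ≈ 0.8520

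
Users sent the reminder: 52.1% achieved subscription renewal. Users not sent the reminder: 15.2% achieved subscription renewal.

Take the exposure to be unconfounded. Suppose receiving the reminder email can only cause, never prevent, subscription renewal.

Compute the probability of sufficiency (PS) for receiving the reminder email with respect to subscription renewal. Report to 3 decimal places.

PS ≈ 0.435

p₁ = 0.521, p₀ = 0.152.
Under exogeneity and monotonicity, PS = (p₁ − p₀) / (1 − p₀).
PS = (0.521 − 0.152) / (1 − 0.152) = 0.369 / 0.848 ≈ 0.4351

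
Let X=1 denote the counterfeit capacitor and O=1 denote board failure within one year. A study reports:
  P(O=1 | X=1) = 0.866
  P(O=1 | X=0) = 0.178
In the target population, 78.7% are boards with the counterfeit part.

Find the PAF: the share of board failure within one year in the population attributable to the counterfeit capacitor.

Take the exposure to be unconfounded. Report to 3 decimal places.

PAF ≈ 0.753

Let p₁ = 0.866, p₀ = 0.178.
Overall risk P(Y=1) = π·p₁ + (1−π)·p₀ = 0.787×0.866 + 0.213×0.178 = 0.71946.
Under exogeneity, PAF = [P(Y=1) − p₀] / P(Y=1).
PAF = (0.71946 − 0.178) / 0.71946 ≈ 0.7526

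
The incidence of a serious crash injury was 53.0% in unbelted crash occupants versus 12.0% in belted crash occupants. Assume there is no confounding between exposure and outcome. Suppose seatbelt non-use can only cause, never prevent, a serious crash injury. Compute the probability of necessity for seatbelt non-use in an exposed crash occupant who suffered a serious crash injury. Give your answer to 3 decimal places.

PN ≈ 0.774

p₁ = 0.53, p₀ = 0.12.
Under exogeneity and monotonicity, PN = (p₁ − p₀) / p₁.
PN = (0.53 − 0.12) / 0.53 = 0.41 / 0.53 ≈ 0.7736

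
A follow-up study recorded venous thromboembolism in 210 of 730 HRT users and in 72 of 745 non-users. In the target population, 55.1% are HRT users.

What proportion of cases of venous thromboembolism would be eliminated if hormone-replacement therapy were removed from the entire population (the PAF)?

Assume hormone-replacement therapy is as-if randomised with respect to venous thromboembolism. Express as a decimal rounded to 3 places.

PAF ≈ 0.521

p₁ = P(outcome | exposed) = 210/730 = 0.28767
p₀ = P(outcome | unexposed) = 72/745 = 0.096644
Overall risk P(Y=1) = π·p₁ + (1−π)·p₀ = 0.551×0.28767 + 0.449×0.096644 = 0.2019.
Under exogeneity, PAF = [P(Y=1) − p₀] / P(Y=1).
PAF = (0.2019 − 0.096644) / 0.2019 ≈ 0.5213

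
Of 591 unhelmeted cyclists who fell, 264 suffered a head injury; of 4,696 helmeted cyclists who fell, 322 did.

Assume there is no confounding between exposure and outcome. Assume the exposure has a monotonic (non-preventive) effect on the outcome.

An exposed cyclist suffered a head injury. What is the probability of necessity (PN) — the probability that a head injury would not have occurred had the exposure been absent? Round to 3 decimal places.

p₁ = P(outcome | exposed) = 264/591 = 0.4467
p₀ = P(outcome | unexposed) = 322/4696 = 0.068569
Under exogeneity and monotonicity, PN = (p₁ − p₀) / p₁.
PN = (0.4467 − 0.068569) / 0.4467 = 0.37813 / 0.4467 ≈ 0.8465

PN ≈ 0.846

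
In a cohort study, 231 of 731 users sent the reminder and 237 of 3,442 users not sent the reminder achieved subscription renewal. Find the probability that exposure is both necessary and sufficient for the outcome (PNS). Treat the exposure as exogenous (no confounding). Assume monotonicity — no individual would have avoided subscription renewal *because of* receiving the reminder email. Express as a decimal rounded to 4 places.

p₁ = P(outcome | exposed) = 231/731 = 0.31601
p₀ = P(outcome | unexposed) = 237/3442 = 0.068855
Under exogeneity and monotonicity, PNS = p₁ − p₀.
PNS = 0.31601 − 0.068855 = 0.24715

PNS ≈ 0.2472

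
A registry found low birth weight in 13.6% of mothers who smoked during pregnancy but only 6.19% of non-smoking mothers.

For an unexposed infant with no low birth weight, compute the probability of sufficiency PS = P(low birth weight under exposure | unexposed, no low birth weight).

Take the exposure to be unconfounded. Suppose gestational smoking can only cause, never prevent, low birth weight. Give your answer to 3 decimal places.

p₁ = 0.136, p₀ = 0.0619.
Under exogeneity and monotonicity, PS = (p₁ − p₀) / (1 − p₀).
PS = (0.136 − 0.0619) / (1 − 0.0619) = 0.0741 / 0.9381 ≈ 0.0790

PS ≈ 0.079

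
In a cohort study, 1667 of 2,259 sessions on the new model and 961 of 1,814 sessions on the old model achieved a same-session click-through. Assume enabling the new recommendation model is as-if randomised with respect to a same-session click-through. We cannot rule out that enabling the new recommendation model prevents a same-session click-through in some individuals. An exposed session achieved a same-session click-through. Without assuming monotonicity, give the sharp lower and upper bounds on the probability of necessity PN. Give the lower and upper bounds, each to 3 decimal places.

0.282 ≤ PN ≤ 0.637

p₁ = P(outcome | exposed) = 1667/2259 = 0.73794
p₀ = P(outcome | unexposed) = 961/1814 = 0.52977
Under exogeneity alone the bounds on PN are max{0,(p₁−p₀)/p₁} ≤ PN ≤ min{1,(1−p₀)/p₁}.
  lower = (p₁ − p₀)/p₁ = 0.20817 / 0.73794 ≈ 0.2821
  upper = min{1, (1 − p₀)/p₁} = 0.47023 / 0.73794 ≈ 0.6372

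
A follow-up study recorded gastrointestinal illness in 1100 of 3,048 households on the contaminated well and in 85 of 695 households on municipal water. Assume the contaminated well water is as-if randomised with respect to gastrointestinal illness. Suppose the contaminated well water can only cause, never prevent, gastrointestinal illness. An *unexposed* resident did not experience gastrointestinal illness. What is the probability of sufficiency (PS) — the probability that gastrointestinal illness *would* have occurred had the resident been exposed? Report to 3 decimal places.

p₁ = P(outcome | exposed) = 1100/3048 = 0.36089
p₀ = P(outcome | unexposed) = 85/695 = 0.1223
Under exogeneity and monotonicity, PS = (p₁ − p₀) / (1 − p₀).
PS = (0.36089 − 0.1223) / (1 − 0.1223) = 0.23859 / 0.8777 ≈ 0.2718

PS ≈ 0.272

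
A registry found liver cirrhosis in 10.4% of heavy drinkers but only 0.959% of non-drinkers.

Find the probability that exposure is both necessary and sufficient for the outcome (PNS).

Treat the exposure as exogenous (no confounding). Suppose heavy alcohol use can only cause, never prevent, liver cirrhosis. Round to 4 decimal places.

PNS ≈ 0.0944

p₁ = 0.104, p₀ = 0.00959.
Under exogeneity and monotonicity, PNS = p₁ − p₀.
PNS = 0.104 − 0.00959 = 0.09441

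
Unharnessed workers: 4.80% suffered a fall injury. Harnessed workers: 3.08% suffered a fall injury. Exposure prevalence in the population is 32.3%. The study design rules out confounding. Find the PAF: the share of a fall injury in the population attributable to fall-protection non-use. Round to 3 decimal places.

PAF ≈ 0.153

p₁ = 0.048, p₀ = 0.0308.
Overall risk P(Y=1) = π·p₁ + (1−π)·p₀ = 0.323×0.048 + 0.677×0.0308 = 0.036356.
Under exogeneity, PAF = [P(Y=1) − p₀] / P(Y=1).
PAF = (0.036356 − 0.0308) / 0.036356 ≈ 0.1528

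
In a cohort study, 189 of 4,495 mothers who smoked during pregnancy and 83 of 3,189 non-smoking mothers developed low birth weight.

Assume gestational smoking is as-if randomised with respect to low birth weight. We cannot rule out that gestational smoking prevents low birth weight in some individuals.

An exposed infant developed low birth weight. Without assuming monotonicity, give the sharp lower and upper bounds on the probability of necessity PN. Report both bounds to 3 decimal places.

p₁ = P(outcome | exposed) = 189/4495 = 0.042047
p₀ = P(outcome | unexposed) = 83/3189 = 0.026027
Under exogeneity alone the bounds on PN are max{0,(p₁−p₀)/p₁} ≤ PN ≤ min{1,(1−p₀)/p₁}.
  lower = (p₁ − p₀)/p₁ = 0.01602 / 0.042047 ≈ 0.3810
  upper = min{1, (1 − p₀)/p₁} = 0.97397 / 0.042047 ≈ 23.1641 → capped at 1

0.381 ≤ PN ≤ 1.000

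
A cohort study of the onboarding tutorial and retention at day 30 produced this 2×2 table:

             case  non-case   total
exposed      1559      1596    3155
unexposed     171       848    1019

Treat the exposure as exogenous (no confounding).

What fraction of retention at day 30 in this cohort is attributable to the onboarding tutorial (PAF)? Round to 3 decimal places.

p₁ = P(outcome | exposed) = 1559/3155 = 0.49414
p₀ = P(outcome | unexposed) = 171/1019 = 0.16781
Exposure prevalence π = 3155/4174 = 0.75587; overall risk P(Y=1) = 0.41447.
Under exogeneity, PAF = [P(Y=1) − p₀]/P(Y=1).
PAF = (0.41447 − 0.16781) / 0.41447 ≈ 0.5951

PAF ≈ 0.595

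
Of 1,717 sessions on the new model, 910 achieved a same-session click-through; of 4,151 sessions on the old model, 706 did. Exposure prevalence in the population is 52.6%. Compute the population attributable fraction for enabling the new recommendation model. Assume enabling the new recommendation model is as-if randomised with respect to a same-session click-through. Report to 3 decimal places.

PAF ≈ 0.527

p₁ = P(outcome | exposed) = 910/1717 = 0.52999
p₀ = P(outcome | unexposed) = 706/4151 = 0.17008
Overall risk P(Y=1) = π·p₁ + (1−π)·p₀ = 0.526×0.52999 + 0.474×0.17008 = 0.35939.
Under exogeneity, PAF = [P(Y=1) − p₀] / P(Y=1).
PAF = (0.35939 − 0.17008) / 0.35939 ≈ 0.5268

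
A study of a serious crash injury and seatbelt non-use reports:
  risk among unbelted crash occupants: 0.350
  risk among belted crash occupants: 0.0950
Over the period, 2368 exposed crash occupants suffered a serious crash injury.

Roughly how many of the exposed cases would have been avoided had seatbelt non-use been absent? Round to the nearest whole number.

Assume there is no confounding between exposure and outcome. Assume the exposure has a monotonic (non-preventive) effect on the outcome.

about 1725 cases

Let p₁ = 0.35, p₀ = 0.095.
PN = (p₁ − p₀)/p₁ = (0.35 − 0.095) / 0.35 ≈ 0.72857.
Attributable cases ≈ PN × (exposed cases) = 0.72857 × 2368 ≈ 1725.26.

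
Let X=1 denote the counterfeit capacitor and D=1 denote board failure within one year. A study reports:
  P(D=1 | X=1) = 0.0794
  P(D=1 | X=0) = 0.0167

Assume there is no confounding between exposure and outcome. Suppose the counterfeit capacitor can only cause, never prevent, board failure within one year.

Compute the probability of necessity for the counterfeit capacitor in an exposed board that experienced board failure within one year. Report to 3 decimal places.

PN ≈ 0.790

Let p₁ = 0.0794, p₀ = 0.0167.
Under exogeneity and monotonicity, PN = (p₁ − p₀) / p₁.
PN = (0.0794 − 0.0167) / 0.0794 = 0.0627 / 0.0794 ≈ 0.7897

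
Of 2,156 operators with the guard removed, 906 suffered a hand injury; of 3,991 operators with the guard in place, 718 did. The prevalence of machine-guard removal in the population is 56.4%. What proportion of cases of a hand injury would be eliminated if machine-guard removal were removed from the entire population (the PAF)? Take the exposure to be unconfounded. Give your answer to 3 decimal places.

PAF ≈ 0.430

p₁ = P(outcome | exposed) = 906/2156 = 0.42022
p₀ = P(outcome | unexposed) = 718/3991 = 0.1799
Overall risk P(Y=1) = π·p₁ + (1−π)·p₀ = 0.564×0.42022 + 0.436×0.1799 = 0.31544.
Under exogeneity, PAF = [P(Y=1) − p₀] / P(Y=1).
PAF = (0.31544 − 0.1799) / 0.31544 ≈ 0.4297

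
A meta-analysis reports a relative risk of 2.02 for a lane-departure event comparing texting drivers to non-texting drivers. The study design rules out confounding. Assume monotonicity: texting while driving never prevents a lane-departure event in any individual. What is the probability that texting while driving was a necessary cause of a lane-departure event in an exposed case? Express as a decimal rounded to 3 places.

PN ≈ 0.505

Under exogeneity and monotonicity, PN = (RR − 1) / RR = 1 − 1/RR.
PN = (2.02 − 1) / 2.02 = 1.02 / 2.02 ≈ 0.5050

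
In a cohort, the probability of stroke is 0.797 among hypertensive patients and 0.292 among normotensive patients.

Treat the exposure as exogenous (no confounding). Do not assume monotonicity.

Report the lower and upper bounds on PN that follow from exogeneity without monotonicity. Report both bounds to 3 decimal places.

0.634 ≤ PN ≤ 0.888

Let p₁ = 0.797, p₀ = 0.292.
Under exogeneity alone the bounds on PN are max{0,(p₁−p₀)/p₁} ≤ PN ≤ min{1,(1−p₀)/p₁}.
  lower = (p₁ − p₀)/p₁ = 0.505 / 0.797 ≈ 0.6336
  upper = min{1, (1 − p₀)/p₁} = 0.708 / 0.797 ≈ 0.8883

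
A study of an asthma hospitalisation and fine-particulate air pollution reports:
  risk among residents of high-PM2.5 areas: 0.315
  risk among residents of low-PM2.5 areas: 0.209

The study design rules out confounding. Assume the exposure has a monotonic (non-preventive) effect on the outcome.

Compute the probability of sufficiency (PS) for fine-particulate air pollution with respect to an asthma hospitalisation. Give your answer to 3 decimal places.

Let p₁ = 0.315, p₀ = 0.209.
Under exogeneity and monotonicity, PS = (p₁ − p₀) / (1 − p₀).
PS = (0.315 − 0.209) / (1 − 0.209) = 0.106 / 0.791 ≈ 0.1340

PS ≈ 0.134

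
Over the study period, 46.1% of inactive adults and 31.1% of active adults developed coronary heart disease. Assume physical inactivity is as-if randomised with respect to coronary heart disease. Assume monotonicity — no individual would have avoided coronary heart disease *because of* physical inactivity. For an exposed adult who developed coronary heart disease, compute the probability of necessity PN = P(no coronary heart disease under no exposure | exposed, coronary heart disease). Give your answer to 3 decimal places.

PN ≈ 0.325

p₁ = 0.461, p₀ = 0.311.
Under exogeneity and monotonicity, PN = (p₁ − p₀) / p₁.
PN = (0.461 − 0.311) / 0.461 = 0.15 / 0.461 ≈ 0.3254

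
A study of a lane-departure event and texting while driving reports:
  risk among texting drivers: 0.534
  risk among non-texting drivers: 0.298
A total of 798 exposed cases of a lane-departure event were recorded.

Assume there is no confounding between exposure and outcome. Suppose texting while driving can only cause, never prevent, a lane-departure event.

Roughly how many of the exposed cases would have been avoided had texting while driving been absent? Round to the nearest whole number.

about 353 cases

Let p₁ = 0.534, p₀ = 0.298.
PN = (p₁ − p₀)/p₁ = (0.534 − 0.298) / 0.534 ≈ 0.44195.
Attributable cases ≈ PN × (exposed cases) = 0.44195 × 798 ≈ 352.67.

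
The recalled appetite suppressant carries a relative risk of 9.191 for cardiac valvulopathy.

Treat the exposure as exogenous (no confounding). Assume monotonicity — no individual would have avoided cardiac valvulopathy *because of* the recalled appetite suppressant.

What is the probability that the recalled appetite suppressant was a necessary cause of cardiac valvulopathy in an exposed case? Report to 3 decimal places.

PN ≈ 0.891

Under exogeneity and monotonicity, PN = (RR − 1) / RR = 1 − 1/RR.
PN = (9.191 − 1) / 9.191 = 8.191 / 9.191 ≈ 0.8912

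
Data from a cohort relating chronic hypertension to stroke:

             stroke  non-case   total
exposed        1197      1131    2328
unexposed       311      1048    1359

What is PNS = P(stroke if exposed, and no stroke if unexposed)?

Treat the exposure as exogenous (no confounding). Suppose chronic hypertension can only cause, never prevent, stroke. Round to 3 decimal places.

PNS ≈ 0.285

p₁ = P(outcome | exposed) = 1197/2328 = 0.51418
p₀ = P(outcome | unexposed) = 311/1359 = 0.22884
Under exogeneity and monotonicity, PNS = p₁ − p₀.
PNS = 0.51418 − 0.22884 = 0.28533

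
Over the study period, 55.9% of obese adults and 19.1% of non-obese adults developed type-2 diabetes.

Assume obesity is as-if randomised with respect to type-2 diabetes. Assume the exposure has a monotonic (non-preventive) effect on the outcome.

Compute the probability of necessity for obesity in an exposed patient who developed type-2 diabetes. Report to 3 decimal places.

PN ≈ 0.658

p₁ = 0.559, p₀ = 0.191.
Under exogeneity and monotonicity, PN = (p₁ − p₀) / p₁.
PN = (0.559 − 0.191) / 0.559 = 0.368 / 0.559 ≈ 0.6583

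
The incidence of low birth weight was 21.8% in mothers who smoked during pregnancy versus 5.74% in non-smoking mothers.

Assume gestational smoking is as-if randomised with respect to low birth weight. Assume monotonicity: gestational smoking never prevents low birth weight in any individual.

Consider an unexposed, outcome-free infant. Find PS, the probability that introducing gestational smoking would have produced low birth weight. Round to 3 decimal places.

p₁ = 0.218, p₀ = 0.0574.
Under exogeneity and monotonicity, PS = (p₁ − p₀) / (1 − p₀).
PS = (0.218 − 0.0574) / (1 − 0.0574) = 0.1606 / 0.9426 ≈ 0.1704

PS ≈ 0.170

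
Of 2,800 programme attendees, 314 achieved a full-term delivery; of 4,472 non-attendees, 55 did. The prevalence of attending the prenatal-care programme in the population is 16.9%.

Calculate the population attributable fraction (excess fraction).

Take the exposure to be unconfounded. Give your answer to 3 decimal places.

PAF ≈ 0.578

p₁ = P(outcome | exposed) = 314/2800 = 0.11214
p₀ = P(outcome | unexposed) = 55/4472 = 0.012299
Overall risk P(Y=1) = π·p₁ + (1−π)·p₀ = 0.169×0.11214 + 0.831×0.012299 = 0.029172.
Under exogeneity, PAF = [P(Y=1) − p₀] / P(Y=1).
PAF = (0.029172 − 0.012299) / 0.029172 ≈ 0.5784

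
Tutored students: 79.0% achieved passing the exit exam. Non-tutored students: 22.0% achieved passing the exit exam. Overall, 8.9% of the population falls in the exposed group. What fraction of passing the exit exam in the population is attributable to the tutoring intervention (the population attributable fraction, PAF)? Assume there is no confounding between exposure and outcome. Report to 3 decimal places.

p₁ = 0.79, p₀ = 0.22.
Overall risk P(Y=1) = π·p₁ + (1−π)·p₀ = 0.089×0.79 + 0.911×0.22 = 0.27073.
Under exogeneity, PAF = [P(Y=1) − p₀] / P(Y=1).
PAF = (0.27073 − 0.22) / 0.27073 ≈ 0.1874

PAF ≈ 0.187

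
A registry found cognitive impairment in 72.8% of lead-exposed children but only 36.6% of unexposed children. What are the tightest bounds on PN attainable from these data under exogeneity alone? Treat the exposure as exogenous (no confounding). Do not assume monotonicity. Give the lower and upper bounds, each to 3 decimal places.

p₁ = 0.728, p₀ = 0.366.
Under exogeneity alone the bounds on PN are max{0,(p₁−p₀)/p₁} ≤ PN ≤ min{1,(1−p₀)/p₁}.
  lower = (p₁ − p₀)/p₁ = 0.362 / 0.728 ≈ 0.4973
  upper = min{1, (1 − p₀)/p₁} = 0.634 / 0.728 ≈ 0.8709

0.497 ≤ PN ≤ 0.871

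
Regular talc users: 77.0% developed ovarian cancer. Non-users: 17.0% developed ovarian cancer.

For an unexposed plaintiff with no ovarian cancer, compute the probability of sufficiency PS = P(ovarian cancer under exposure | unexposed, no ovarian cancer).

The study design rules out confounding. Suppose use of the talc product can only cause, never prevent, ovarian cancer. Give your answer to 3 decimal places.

p₁ = 0.77, p₀ = 0.17.
Under exogeneity and monotonicity, PS = (p₁ − p₀) / (1 − p₀).
PS = (0.77 − 0.17) / (1 − 0.17) = 0.6 / 0.83 ≈ 0.7229

PS ≈ 0.723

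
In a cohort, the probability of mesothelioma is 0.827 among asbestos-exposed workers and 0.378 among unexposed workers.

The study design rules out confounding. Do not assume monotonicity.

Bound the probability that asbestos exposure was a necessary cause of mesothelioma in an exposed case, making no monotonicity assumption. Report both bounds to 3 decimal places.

0.543 ≤ PN ≤ 0.752

Let p₁ = 0.827, p₀ = 0.378.
Under exogeneity alone the bounds on PN are max{0,(p₁−p₀)/p₁} ≤ PN ≤ min{1,(1−p₀)/p₁}.
  lower = (p₁ − p₀)/p₁ = 0.449 / 0.827 ≈ 0.5429
  upper = min{1, (1 − p₀)/p₁} = 0.622 / 0.827 ≈ 0.7521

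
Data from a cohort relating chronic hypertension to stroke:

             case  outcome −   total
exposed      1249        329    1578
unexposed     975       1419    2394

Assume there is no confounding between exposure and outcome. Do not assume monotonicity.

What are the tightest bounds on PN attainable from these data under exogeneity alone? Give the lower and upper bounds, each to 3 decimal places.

0.485 ≤ PN ≤ 0.749

p₁ = P(outcome | exposed) = 1249/1578 = 0.79151
p₀ = P(outcome | unexposed) = 975/2394 = 0.40727
Under exogeneity alone the bounds on PN are max{0,(p₁−p₀)/p₁} ≤ PN ≤ min{1,(1−p₀)/p₁}.
  lower = (p₁ − p₀)/p₁ = 0.38424 / 0.79151 ≈ 0.4855
  upper = min{1, (1 − p₀)/p₁} = 0.59273 / 0.79151 ≈ 0.7489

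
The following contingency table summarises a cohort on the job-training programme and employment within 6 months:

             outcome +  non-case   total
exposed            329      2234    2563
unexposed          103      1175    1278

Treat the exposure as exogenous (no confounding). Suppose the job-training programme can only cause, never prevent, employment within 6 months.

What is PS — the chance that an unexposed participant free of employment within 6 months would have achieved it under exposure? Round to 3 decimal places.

PS ≈ 0.052

p₁ = P(outcome | exposed) = 329/2563 = 0.12837
p₀ = P(outcome | unexposed) = 103/1278 = 0.080595
Under exogeneity and monotonicity, PS = (p₁ − p₀)/(1 − p₀).
PS = (0.12837 − 0.080595) / 0.91941 ≈ 0.0520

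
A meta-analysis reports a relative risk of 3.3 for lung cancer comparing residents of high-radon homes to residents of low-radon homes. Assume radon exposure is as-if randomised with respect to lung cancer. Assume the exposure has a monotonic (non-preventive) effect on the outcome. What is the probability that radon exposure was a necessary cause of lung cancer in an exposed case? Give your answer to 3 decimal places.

Under exogeneity and monotonicity, PN = (RR − 1) / RR = 1 − 1/RR.
PN = (3.3 − 1) / 3.3 = 2.3 / 3.3 ≈ 0.6970

PN ≈ 0.697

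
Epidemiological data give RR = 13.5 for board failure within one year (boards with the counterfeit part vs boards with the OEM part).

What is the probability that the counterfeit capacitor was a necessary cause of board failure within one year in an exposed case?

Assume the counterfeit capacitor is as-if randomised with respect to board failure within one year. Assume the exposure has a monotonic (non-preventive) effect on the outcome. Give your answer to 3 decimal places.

Under exogeneity and monotonicity, PN = (RR − 1) / RR = 1 − 1/RR.
PN = (13.5 − 1) / 13.5 = 12.5 / 13.5 ≈ 0.9259

PN ≈ 0.926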